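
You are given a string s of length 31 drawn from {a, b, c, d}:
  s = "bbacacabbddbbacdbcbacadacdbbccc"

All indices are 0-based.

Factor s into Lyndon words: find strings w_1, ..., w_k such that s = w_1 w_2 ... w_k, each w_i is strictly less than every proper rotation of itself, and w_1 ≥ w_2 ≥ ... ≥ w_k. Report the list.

["b", "b", "ac", "ac", "abbddbbacdbcbacadacdbbccc"]

emit factor 1: 'b' (i=0, period=1)
emit factor 2: 'b' (i=1, period=1)
emit factor 3: 'ac' (i=2, period=2)
emit factor 4: 'ac' (i=4, period=2)
emit factor 5: 'abbddbbacdbcbacadacdbbccc' (i=6, period=25)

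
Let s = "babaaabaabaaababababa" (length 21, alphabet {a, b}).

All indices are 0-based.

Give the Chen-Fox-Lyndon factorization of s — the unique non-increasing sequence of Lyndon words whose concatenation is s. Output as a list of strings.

emit factor 1: 'b' (i=0, period=1)
emit factor 2: 'ab' (i=1, period=2)
emit factor 3: 'aaabaabaaabababab' (i=3, period=17)
emit factor 4: 'a' (i=20, period=1)

["b", "ab", "aaabaabaaabababab", "a"]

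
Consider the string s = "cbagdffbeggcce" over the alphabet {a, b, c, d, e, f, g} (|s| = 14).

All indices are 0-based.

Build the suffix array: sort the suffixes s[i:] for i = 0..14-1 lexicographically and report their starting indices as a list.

[2, 1, 7, 0, 11, 12, 4, 13, 8, 6, 5, 10, 3, 9]

rank→(start, suffix):
  0 → (2, 'agdffbeggcce')
  1 → (1, 'bagdffbeggcce')
  2 → (7, 'beggcce')
  3 → (0, 'cbagdffbeggcce')
  4 → (11, 'cce')
  5 → (12, 'ce')
  6 → (4, 'dffbeggcce')
  7 → (13, 'e')
  8 → (8, 'eggcce')
  9 → (6, 'fbeggcce')
  10 → (5, 'ffbeggcce')
  11 → (10, 'gcce')
  12 → (3, 'gdffbeggcce')
  13 → (9, 'ggcce')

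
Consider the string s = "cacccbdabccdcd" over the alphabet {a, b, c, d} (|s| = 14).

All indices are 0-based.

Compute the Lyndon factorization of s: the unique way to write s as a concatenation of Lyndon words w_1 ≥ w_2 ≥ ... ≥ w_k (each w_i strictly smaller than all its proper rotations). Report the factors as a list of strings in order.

emit factor 1: 'c' (i=0, period=1)
emit factor 2: 'acccbd' (i=1, period=6)
emit factor 3: 'abccdcd' (i=7, period=7)

["c", "acccbd", "abccdcd"]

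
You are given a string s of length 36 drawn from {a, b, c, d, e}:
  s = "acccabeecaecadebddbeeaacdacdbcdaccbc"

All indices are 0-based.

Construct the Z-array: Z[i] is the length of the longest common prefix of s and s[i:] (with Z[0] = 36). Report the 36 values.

[36, 0, 0, 0, 1, 0, 0, 0, 0, 1, 0, 0, 1, 0, 0, 0, 0, 0, 0, 0, 0, 1, 2, 0, 0, 2, 0, 0, 0, 0, 0, 3, 0, 0, 0, 0]

Z[0]=36
i=1: fresh scan; Z[1]=0
i=2: fresh scan; Z[2]=0
i=3: fresh scan; Z[3]=0
i=4: fresh scan; Z[4]=1 grow→box=[4,5)
i=5: fresh scan; Z[5]=0
i=6: fresh scan; Z[6]=0
i=7: fresh scan; Z[7]=0
i=8: fresh scan; Z[8]=0
i=9: fresh scan; Z[9]=1 grow→box=[9,10)
i=10: fresh scan; Z[10]=0
i=11: fresh scan; Z[11]=0
i=12: fresh scan; Z[12]=1 grow→box=[12,13)
i=13: fresh scan; Z[13]=0
i=14: fresh scan; Z[14]=0
i=15: fresh scan; Z[15]=0
i=16: fresh scan; Z[16]=0
i=17: fresh scan; Z[17]=0
i=18: fresh scan; Z[18]=0
i=19: fresh scan; Z[19]=0
i=20: fresh scan; Z[20]=0
i=21: fresh scan; Z[21]=1 grow→box=[21,22)
i=22: fresh scan; Z[22]=2 grow→box=[22,24)
i=23: min(r-i=1, Z[1]=0)=0; Z[23]=0
i=24: fresh scan; Z[24]=0
i=25: fresh scan; Z[25]=2 grow→box=[25,27)
i=26: min(r-i=1, Z[1]=0)=0; Z[26]=0
i=27: fresh scan; Z[27]=0
i=28: fresh scan; Z[28]=0
i=29: fresh scan; Z[29]=0
i=30: fresh scan; Z[30]=0
i=31: fresh scan; Z[31]=3 grow→box=[31,34)
i=32: min(r-i=2, Z[1]=0)=0; Z[32]=0
i=33: min(r-i=1, Z[2]=0)=0; Z[33]=0
i=34: fresh scan; Z[34]=0
i=35: fresh scan; Z[35]=0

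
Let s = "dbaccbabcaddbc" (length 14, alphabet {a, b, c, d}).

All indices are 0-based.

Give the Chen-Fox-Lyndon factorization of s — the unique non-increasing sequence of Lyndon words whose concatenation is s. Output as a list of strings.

emit factor 1: 'd' (i=0, period=1)
emit factor 2: 'b' (i=1, period=1)
emit factor 3: 'accb' (i=2, period=4)
emit factor 4: 'abcaddbc' (i=6, period=8)

["d", "b", "accb", "abcaddbc"]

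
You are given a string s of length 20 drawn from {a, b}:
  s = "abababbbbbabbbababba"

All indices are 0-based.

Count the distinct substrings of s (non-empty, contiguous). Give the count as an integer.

149

rank | idx | suffix
   0 |  19 | a
   1 |   0 | abababbbbbabbbababba
   2 |  14 | ababba
   3 |   2 | ababbbbbabbbababba
   4 |  16 | abba
   5 |  10 | abbbababba
   6 |   4 | abbbbbabbbababba
   7 |  18 | ba
   8 |  13 | bababba
   9 |   1 | bababbbbbabbbababba
  10 |  15 | babba
  11 |   9 | babbbababba
  12 |   3 | babbbbbabbbababba
  13 |  17 | bba
  14 |  12 | bbababba
  15 |   8 | bbabbbababba
  16 |  11 | bbbababba
  17 |   7 | bbbabbbababba
  18 |   6 | bbbbabbbababba
  19 |   5 | bbbbbabbbababba

SA = [19, 0, 14, 2, 16, 10, 4, 18, 13, 1, 15, 9, 3, 17, 12, 8, 11, 7, 6, 5]
i: (SA[i-1],SA[i]) lcp shared
  1: (19,0) 1 'a'
  2: (0,14) 4 'abab'
  3: (14,2) 5 'ababb'
  4: (2,16) 2 'ab'
  5: (16,10) 3 'abb'
  6: (10,4) 4 'abbb'
  7: (4,18) 0 ''
  8: (18,13) 2 'ba'
  9: (13,1) 6 'bababb'
  10: (1,15) 3 'bab'
  11: (15,9) 4 'babb'
  12: (9,3) 5 'babbb'
  13: (3,17) 1 'b'
  14: (17,12) 3 'bba'
  15: (12,8) 4 'bbab'
  16: (8,11) 2 'bb'
  17: (11,7) 5 'bbbab'
  18: (7,6) 3 'bbb'
  19: (6,5) 4 'bbbb'

n(n+1)/2 = 20·21/2 = 210
Σ LCP = 0 + 1 + 4 + 5 + 2 + 3 + 4 + 0 + 2 + 6 + 3 + 4 + 5 + 1 + 3 + 4 + 2 + 5 + 3 + 4 = 61
distinct = 210 − 61 = 149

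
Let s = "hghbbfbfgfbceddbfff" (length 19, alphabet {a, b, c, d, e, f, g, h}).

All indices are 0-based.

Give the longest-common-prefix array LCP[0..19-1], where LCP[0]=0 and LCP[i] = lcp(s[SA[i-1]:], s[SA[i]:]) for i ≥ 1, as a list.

[0, 1, 1, 2, 2, 0, 0, 1, 0, 0, 1, 2, 1, 2, 1, 0, 1, 0, 1]

sorted suffixes:
  #0 SA[0]=3  'bbfbfgfbceddbfff'
  #1 SA[1]=10  'bceddbfff'
  #2 SA[2]=4  'bfbfgfbceddbfff'
  #3 SA[3]=15  'bfff'
  #4 SA[4]=6  'bfgfbceddbfff'
  #5 SA[5]=11  'ceddbfff'
  #6 SA[6]=14  'dbfff'
  #7 SA[7]=13  'ddbfff'
  #8 SA[8]=12  'eddbfff'
  #9 SA[9]=18  'f'
  #10 SA[10]=9  'fbceddbfff'
  #11 SA[11]=5  'fbfgfbceddbfff'
  #12 SA[12]=17  'ff'
  #13 SA[13]=16  'fff'
  #14 SA[14]=7  'fgfbceddbfff'
  #15 SA[15]=8  'gfbceddbfff'
  #16 SA[16]=1  'ghbbfbfgfbceddbfff'
  #17 SA[17]=2  'hbbfbfgfbceddbfff'
  #18 SA[18]=0  'hghbbfbfgfbceddbfff'

SA = [3, 10, 4, 15, 6, 11, 14, 13, 12, 18, 9, 5, 17, 16, 7, 8, 1, 2, 0]
i: (SA[i-1],SA[i]) lcp shared
  1: (3,10) 1 'b'
  2: (10,4) 1 'b'
  3: (4,15) 2 'bf'
  4: (15,6) 2 'bf'
  5: (6,11) 0 ''
  6: (11,14) 0 ''
  7: (14,13) 1 'd'
  8: (13,12) 0 ''
  9: (12,18) 0 ''
  10: (18,9) 1 'f'
  11: (9,5) 2 'fb'
  12: (5,17) 1 'f'
  13: (17,16) 2 'ff'
  14: (16,7) 1 'f'
  15: (7,8) 0 ''
  16: (8,1) 1 'g'
  17: (1,2) 0 ''
  18: (2,0) 1 'h'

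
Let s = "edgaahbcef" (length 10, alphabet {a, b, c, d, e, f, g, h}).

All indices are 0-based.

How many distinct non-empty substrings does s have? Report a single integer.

53

rank | idx | suffix
   0 |   3 | aahbcef
   1 |   4 | ahbcef
   2 |   6 | bcef
   3 |   7 | cef
   4 |   1 | dgaahbcef
   5 |   0 | edgaahbcef
   6 |   8 | ef
   7 |   9 | f
   8 |   2 | gaahbcef
   9 |   5 | hbcef

SA = [3, 4, 6, 7, 1, 0, 8, 9, 2, 5]
rank  pair      lcp
   1  s[3:],s[4:]  1  'a'
   2  s[4:],s[6:]  0  ''
   3  s[6:],s[7:]  0  ''
   4  s[7:],s[1:]  0  ''
   5  s[1:],s[0:]  0  ''
   6  s[0:],s[8:]  1  'e'
   7  s[8:],s[9:]  0  ''
   8  s[9:],s[2:]  0  ''
   9  s[2:],s[5:]  0  ''

n(n+1)/2 = 10·11/2 = 55
Σ LCP = 0 + 1 + 0 + 0 + 0 + 0 + 1 + 0 + 0 + 0 = 2
distinct = 55 − 2 = 53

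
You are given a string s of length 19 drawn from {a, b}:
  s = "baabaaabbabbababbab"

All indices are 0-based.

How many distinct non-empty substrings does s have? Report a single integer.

sorted suffixes:
  #0 SA[0]=4  'aaabbabbababbab'
  #1 SA[1]=1  'aabaaabbabbababbab'
  #2 SA[2]=5  'aabbabbababbab'
  #3 SA[3]=17  'ab'
  #4 SA[4]=2  'abaaabbabbababbab'
  #5 SA[5]=12  'ababbab'
  #6 SA[6]=14  'abbab'
  #7 SA[7]=9  'abbababbab'
  #8 SA[8]=6  'abbabbababbab'
  #9 SA[9]=18  'b'
  #10 SA[10]=3  'baaabbabbababbab'
  #11 SA[11]=0  'baabaaabbabbababbab'
  #12 SA[12]=16  'bab'
  #13 SA[13]=11  'bababbab'
  #14 SA[14]=13  'babbab'
  #15 SA[15]=8  'babbababbab'
  #16 SA[16]=15  'bbab'
  #17 SA[17]=10  'bbababbab'
  #18 SA[18]=7  'bbabbababbab'

SA = [4, 1, 5, 17, 2, 12, 14, 9, 6, 18, 3, 0, 16, 11, 13, 8, 15, 10, 7]
rank  pair      lcp
   1  s[4:],s[1:]  2  'aa'
   2  s[1:],s[5:]  3  'aab'
   3  s[5:],s[17:]  1  'a'
   4  s[17:],s[2:]  2  'ab'
   5  s[2:],s[12:]  3  'aba'
   6  s[12:],s[14:]  2  'ab'
   7  s[14:],s[9:]  5  'abbab'
   8  s[9:],s[6:]  5  'abbab'
   9  s[6:],s[18:]  0  ''
  10  s[18:],s[3:]  1  'b'
  11  s[3:],s[0:]  3  'baa'
  12  s[0:],s[16:]  2  'ba'
  13  s[16:],s[11:]  3  'bab'
  14  s[11:],s[13:]  3  'bab'
  15  s[13:],s[8:]  6  'babbab'
  16  s[8:],s[15:]  1  'b'
  17  s[15:],s[10:]  4  'bbab'
  18  s[10:],s[7:]  4  'bbab'

n(n+1)/2 = 19·20/2 = 190
Σ LCP = 0 + 2 + 3 + 1 + 2 + 3 + 2 + 5 + 5 + 0 + 1 + 3 + 2 + 3 + 3 + 6 + 1 + 4 + 4 = 50
distinct = 190 − 50 = 140

140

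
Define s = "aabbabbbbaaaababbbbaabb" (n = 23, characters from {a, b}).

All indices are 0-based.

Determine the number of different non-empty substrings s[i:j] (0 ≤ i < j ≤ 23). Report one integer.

sorted suffixes:
  #0 SA[0]=9  'aaaababbbbaabb'
  #1 SA[1]=10  'aaababbbbaabb'
  #2 SA[2]=11  'aababbbbaabb'
  #3 SA[3]=19  'aabb'
  #4 SA[4]=0  'aabbabbbbaaaababbbbaabb'
  #5 SA[5]=12  'ababbbbaabb'
  #6 SA[6]=20  'abb'
  #7 SA[7]=1  'abbabbbbaaaababbbbaabb'
  #8 SA[8]=4  'abbbbaaaababbbbaabb'
  #9 SA[9]=14  'abbbbaabb'
  #10 SA[10]=22  'b'
  #11 SA[11]=8  'baaaababbbbaabb'
  #12 SA[12]=18  'baabb'
  #13 SA[13]=3  'babbbbaaaababbbbaabb'
  #14 SA[14]=13  'babbbbaabb'
  #15 SA[15]=21  'bb'
  #16 SA[16]=7  'bbaaaababbbbaabb'
  #17 SA[17]=17  'bbaabb'
  #18 SA[18]=2  'bbabbbbaaaababbbbaabb'
  #19 SA[19]=6  'bbbaaaababbbbaabb'
  #20 SA[20]=16  'bbbaabb'
  #21 SA[21]=5  'bbbbaaaababbbbaabb'
  #22 SA[22]=15  'bbbbaabb'

SA = [9, 10, 11, 19, 0, 12, 20, 1, 4, 14, 22, 8, 18, 3, 13, 21, 7, 17, 2, 6, 16, 5, 15]
rank  pair      lcp
   1  s[9:],s[10:]  3  'aaa'
   2  s[10:],s[11:]  2  'aa'
   3  s[11:],s[19:]  3  'aab'
   4  s[19:],s[0:]  4  'aabb'
   5  s[0:],s[12:]  1  'a'
   6  s[12:],s[20:]  2  'ab'
   7  s[20:],s[1:]  3  'abb'
   8  s[1:],s[4:]  3  'abb'
   9  s[4:],s[14:]  7  'abbbbaa'
  10  s[14:],s[22:]  0  ''
  11  s[22:],s[8:]  1  'b'
  12  s[8:],s[18:]  3  'baa'
  13  s[18:],s[3:]  2  'ba'
  14  s[3:],s[13:]  8  'babbbbaa'
  15  s[13:],s[21:]  1  'b'
  16  s[21:],s[7:]  2  'bb'
  17  s[7:],s[17:]  4  'bbaa'
  18  s[17:],s[2:]  3  'bba'
  19  s[2:],s[6:]  2  'bb'
  20  s[6:],s[16:]  5  'bbbaa'
  21  s[16:],s[5:]  3  'bbb'
  22  s[5:],s[15:]  6  'bbbbaa'

n(n+1)/2 = 23·24/2 = 276
Σ LCP = 0 + 3 + 2 + 3 + 4 + 1 + 2 + 3 + 3 + 7 + 0 + 1 + 3 + 2 + 8 + 1 + 2 + 4 + 3 + 2 + 5 + 3 + 6 = 68
distinct = 276 − 68 = 208

208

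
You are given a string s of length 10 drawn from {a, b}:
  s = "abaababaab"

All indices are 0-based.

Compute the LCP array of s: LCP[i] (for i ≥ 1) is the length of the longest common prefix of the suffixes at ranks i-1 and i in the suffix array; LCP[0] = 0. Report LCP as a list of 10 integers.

[0, 3, 1, 2, 5, 3, 0, 1, 4, 2]

rank | idx | suffix
   0 |   7 | aab
   1 |   2 | aababaab
   2 |   8 | ab
   3 |   5 | abaab
   4 |   0 | abaababaab
   5 |   3 | ababaab
   6 |   9 | b
   7 |   6 | baab
   8 |   1 | baababaab
   9 |   4 | babaab

SA = [7, 2, 8, 5, 0, 3, 9, 6, 1, 4]
i: (SA[i-1],SA[i]) lcp shared
  1: (7,2) 3 'aab'
  2: (2,8) 1 'a'
  3: (8,5) 2 'ab'
  4: (5,0) 5 'abaab'
  5: (0,3) 3 'aba'
  6: (3,9) 0 ''
  7: (9,6) 1 'b'
  8: (6,1) 4 'baab'
  9: (1,4) 2 'ba'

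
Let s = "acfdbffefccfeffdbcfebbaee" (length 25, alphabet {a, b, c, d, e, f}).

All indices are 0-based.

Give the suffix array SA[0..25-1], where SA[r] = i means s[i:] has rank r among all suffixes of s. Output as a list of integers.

rank→(start, suffix):
  0 → (0, 'acfdbffefccfeffdbcfebbaee')
  1 → (22, 'aee')
  2 → (21, 'baee')
  3 → (20, 'bbaee')
  4 → (16, 'bcfebbaee')
  5 → (4, 'bffefccfeffdbcfebbaee')
  6 → (9, 'ccfeffdbcfebbaee')
  7 → (1, 'cfdbffefccfeffdbcfebbaee')
  8 → (17, 'cfebbaee')
  9 → (10, 'cfeffdbcfebbaee')
  10 → (15, 'dbcfebbaee')
  11 → (3, 'dbffefccfeffdbcfebbaee')
  12 → (24, 'e')
  13 → (19, 'ebbaee')
  14 → (23, 'ee')
  15 → (7, 'efccfeffdbcfebbaee')
  16 → (12, 'effdbcfebbaee')
  17 → (8, 'fccfeffdbcfebbaee')
  18 → (14, 'fdbcfebbaee')
  19 → (2, 'fdbffefccfeffdbcfebbaee')
  20 → (18, 'febbaee')
  21 → (6, 'fefccfeffdbcfebbaee')
  22 → (11, 'feffdbcfebbaee')
  23 → (13, 'ffdbcfebbaee')
  24 → (5, 'ffefccfeffdbcfebbaee')

[0, 22, 21, 20, 16, 4, 9, 1, 17, 10, 15, 3, 24, 19, 23, 7, 12, 8, 14, 2, 18, 6, 11, 13, 5]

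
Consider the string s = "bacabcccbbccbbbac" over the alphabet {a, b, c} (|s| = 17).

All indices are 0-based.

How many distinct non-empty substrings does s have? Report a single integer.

sorted suffixes:
  #0 SA[0]=3  'abcccbbccbbbac'
  #1 SA[1]=15  'ac'
  #2 SA[2]=1  'acabcccbbccbbbac'
  #3 SA[3]=14  'bac'
  #4 SA[4]=0  'bacabcccbbccbbbac'
  #5 SA[5]=13  'bbac'
  #6 SA[6]=12  'bbbac'
  #7 SA[7]=8  'bbccbbbac'
  #8 SA[8]=9  'bccbbbac'
  #9 SA[9]=4  'bcccbbccbbbac'
  #10 SA[10]=16  'c'
  #11 SA[11]=2  'cabcccbbccbbbac'
  #12 SA[12]=11  'cbbbac'
  #13 SA[13]=7  'cbbccbbbac'
  #14 SA[14]=10  'ccbbbac'
  #15 SA[15]=6  'ccbbccbbbac'
  #16 SA[16]=5  'cccbbccbbbac'

SA = [3, 15, 1, 14, 0, 13, 12, 8, 9, 4, 16, 2, 11, 7, 10, 6, 5]
[i] adj suffixes → lcp
  [1] 3/15 → 1 ('a')
  [2] 15/1 → 2 ('ac')
  [3] 1/14 → 0 ('')
  [4] 14/0 → 3 ('bac')
  [5] 0/13 → 1 ('b')
  [6] 13/12 → 2 ('bb')
  [7] 12/8 → 2 ('bb')
  [8] 8/9 → 1 ('b')
  [9] 9/4 → 3 ('bcc')
  [10] 4/16 → 0 ('')
  [11] 16/2 → 1 ('c')
  [12] 2/11 → 1 ('c')
  [13] 11/7 → 3 ('cbb')
  [14] 7/10 → 1 ('c')
  [15] 10/6 → 4 ('ccbb')
  [16] 6/5 → 2 ('cc')

n(n+1)/2 = 17·18/2 = 153
Σ LCP = 0 + 1 + 2 + 0 + 3 + 1 + 2 + 2 + 1 + 3 + 0 + 1 + 1 + 3 + 1 + 4 + 2 = 27
distinct = 153 − 27 = 126

126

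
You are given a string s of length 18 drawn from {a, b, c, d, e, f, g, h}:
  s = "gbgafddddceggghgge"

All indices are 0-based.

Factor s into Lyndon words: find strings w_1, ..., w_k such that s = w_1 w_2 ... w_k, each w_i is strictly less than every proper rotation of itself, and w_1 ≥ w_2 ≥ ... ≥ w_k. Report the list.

["g", "bg", "afddddceggghgge"]

emit factor 1: 'g' (i=0, period=1)
emit factor 2: 'bg' (i=1, period=2)
emit factor 3: 'afddddceggghgge' (i=3, period=15)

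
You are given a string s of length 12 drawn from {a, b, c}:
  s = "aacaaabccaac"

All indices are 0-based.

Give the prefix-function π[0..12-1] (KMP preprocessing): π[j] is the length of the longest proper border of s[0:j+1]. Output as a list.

[0, 1, 0, 1, 2, 2, 0, 0, 0, 1, 2, 3]

π[0] = 0
j=1 s[j]='a': π[1]=1 (border 'a')
j=2 s[j]='c': k: 1→0; π[2]=0 (border '')
j=3 s[j]='a': π[3]=1 (border 'a')
j=4 s[j]='a': π[4]=2 (border 'aa')
j=5 s[j]='a': k: 2→1; π[5]=2 (border 'aa')
j=6 s[j]='b': k: 2→1→0; π[6]=0 (border '')
j=7 s[j]='c': π[7]=0 (border '')
j=8 s[j]='c': π[8]=0 (border '')
j=9 s[j]='a': π[9]=1 (border 'a')
j=10 s[j]='a': π[10]=2 (border 'aa')
j=11 s[j]='c': π[11]=3 (border 'aac')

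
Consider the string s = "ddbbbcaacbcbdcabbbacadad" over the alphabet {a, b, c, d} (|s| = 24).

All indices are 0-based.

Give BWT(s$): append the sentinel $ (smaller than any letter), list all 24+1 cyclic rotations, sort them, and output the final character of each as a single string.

dccbadcbbadbbccbdaabaadb$

rank  rotation                   last
    0  $ddbbbcaacbcbdcabbbacadad  d
    1  aacbcbdcabbbacadad$ddbbbc  c
    2  abbbacadad$ddbbbcaacbcbdc  c
    3  acadad$ddbbbcaacbcbdcabbb  b
    4  acbcbdcabbbacadad$ddbbbca  a
    5  ad$ddbbbcaacbcbdcabbbacad  d
    6  adad$ddbbbcaacbcbdcabbbac  c
    7  bacadad$ddbbbcaacbcbdcabb  b
    8  bbacadad$ddbbbcaacbcbdcab  b
    9  bbbacadad$ddbbbcaacbcbdca  a
   10  bbbcaacbcbdcabbbacadad$dd  d
   11  bbcaacbcbdcabbbacadad$ddb  b
   12  bcaacbcbdcabbbacadad$ddbb  b
   13  bcbdcabbbacadad$ddbbbcaac  c
   14  bdcabbbacadad$ddbbbcaacbc  c
   15  caacbcbdcabbbacadad$ddbbb  b
   16  cabbbacadad$ddbbbcaacbcbd  d
   17  cadad$ddbbbcaacbcbdcabbba  a
   18  cbcbdcabbbacadad$ddbbbcaa  a
   19  cbdcabbbacadad$ddbbbcaacb  b
   20  d$ddbbbcaacbcbdcabbbacada  a
   21  dad$ddbbbcaacbcbdcabbbaca  a
   22  dbbbcaacbcbdcabbbacadad$d  d
   23  dcabbbacadad$ddbbbcaacbcb  b
   24  ddbbbcaacbcbdcabbbacadad$  $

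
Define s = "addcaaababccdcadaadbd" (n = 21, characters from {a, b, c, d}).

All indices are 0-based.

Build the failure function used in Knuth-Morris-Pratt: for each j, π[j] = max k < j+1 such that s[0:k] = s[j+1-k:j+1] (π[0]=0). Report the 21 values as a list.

[0, 0, 0, 0, 1, 1, 1, 0, 1, 0, 0, 0, 0, 0, 1, 2, 1, 1, 2, 0, 0]

π[0] = 0
j=1 s[j]='d': π[1]=0 (border '')
j=2 s[j]='d': π[2]=0 (border '')
j=3 s[j]='c': π[3]=0 (border '')
j=4 s[j]='a': π[4]=1 (border 'a')
j=5 s[j]='a': k: 1→0; π[5]=1 (border 'a')
j=6 s[j]='a': k: 1→0; π[6]=1 (border 'a')
j=7 s[j]='b': k: 1→0; π[7]=0 (border '')
j=8 s[j]='a': π[8]=1 (border 'a')
j=9 s[j]='b': k: 1→0; π[9]=0 (border '')
j=10 s[j]='c': π[10]=0 (border '')
j=11 s[j]='c': π[11]=0 (border '')
j=12 s[j]='d': π[12]=0 (border '')
j=13 s[j]='c': π[13]=0 (border '')
j=14 s[j]='a': π[14]=1 (border 'a')
j=15 s[j]='d': π[15]=2 (border 'ad')
j=16 s[j]='a': k: 2→0; π[16]=1 (border 'a')
j=17 s[j]='a': k: 1→0; π[17]=1 (border 'a')
j=18 s[j]='d': π[18]=2 (border 'ad')
j=19 s[j]='b': k: 2→0; π[19]=0 (border '')
j=20 s[j]='d': π[20]=0 (border '')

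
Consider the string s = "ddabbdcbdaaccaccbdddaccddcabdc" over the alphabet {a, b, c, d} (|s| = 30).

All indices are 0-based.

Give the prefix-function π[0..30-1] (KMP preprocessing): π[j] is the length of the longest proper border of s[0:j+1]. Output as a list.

[0, 1, 0, 0, 0, 1, 0, 0, 1, 0, 0, 0, 0, 0, 0, 0, 0, 1, 2, 2, 3, 0, 0, 1, 2, 0, 0, 0, 1, 0]

π[0] = 0
j=1 s[j]='d': π[1]=1 (border 'd')
j=2 s[j]='a': k: 1→0; π[2]=0 (border '')
j=3 s[j]='b': π[3]=0 (border '')
j=4 s[j]='b': π[4]=0 (border '')
j=5 s[j]='d': π[5]=1 (border 'd')
j=6 s[j]='c': k: 1→0; π[6]=0 (border '')
j=7 s[j]='b': π[7]=0 (border '')
j=8 s[j]='d': π[8]=1 (border 'd')
j=9 s[j]='a': k: 1→0; π[9]=0 (border '')
j=10 s[j]='a': π[10]=0 (border '')
j=11 s[j]='c': π[11]=0 (border '')
j=12 s[j]='c': π[12]=0 (border '')
j=13 s[j]='a': π[13]=0 (border '')
j=14 s[j]='c': π[14]=0 (border '')
j=15 s[j]='c': π[15]=0 (border '')
j=16 s[j]='b': π[16]=0 (border '')
j=17 s[j]='d': π[17]=1 (border 'd')
j=18 s[j]='d': π[18]=2 (border 'dd')
j=19 s[j]='d': k: 2→1; π[19]=2 (border 'dd')
j=20 s[j]='a': π[20]=3 (border 'dda')
j=21 s[j]='c': k: 3→0; π[21]=0 (border '')
j=22 s[j]='c': π[22]=0 (border '')
j=23 s[j]='d': π[23]=1 (border 'd')
j=24 s[j]='d': π[24]=2 (border 'dd')
j=25 s[j]='c': k: 2→1→0; π[25]=0 (border '')
j=26 s[j]='a': π[26]=0 (border '')
j=27 s[j]='b': π[27]=0 (border '')
j=28 s[j]='d': π[28]=1 (border 'd')
j=29 s[j]='c': k: 1→0; π[29]=0 (border '')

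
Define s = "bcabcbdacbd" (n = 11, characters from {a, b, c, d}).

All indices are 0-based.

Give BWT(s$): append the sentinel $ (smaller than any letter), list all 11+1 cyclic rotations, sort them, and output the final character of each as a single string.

rank  rotation      last
    0  $bcabcbdacbd  d
    1  abcbdacbd$bc  c
    2  acbd$bcabcbd  d
    3  bcabcbdacbd$  $
    4  bcbdacbd$bca  a
    5  bd$bcabcbdac  c
    6  bdacbd$bcabc  c
    7  cabcbdacbd$b  b
    8  cbd$bcabcbda  a
    9  cbdacbd$bcab  b
   10  d$bcabcbdacb  b
   11  dacbd$bcabcb  b

dcd$accbabbb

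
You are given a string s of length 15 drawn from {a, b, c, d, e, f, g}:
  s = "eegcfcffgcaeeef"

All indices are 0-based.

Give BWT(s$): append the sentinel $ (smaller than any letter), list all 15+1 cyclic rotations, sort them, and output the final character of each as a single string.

rank  rotation          last
    0  $eegcfcffgcaeeef  f
    1  aeeef$eegcfcffgc  c
    2  caeeef$eegcfcffg  g
    3  cfcffgcaeeef$eeg  g
    4  cffgcaeeef$eegcf  f
    5  eeef$eegcfcffgca  a
    6  eef$eegcfcffgcae  e
    7  eegcfcffgcaeeef$  $
    8  ef$eegcfcffgcaee  e
    9  egcfcffgcaeeef$e  e
   10  f$eegcfcffgcaeee  e
   11  fcffgcaeeef$eegc  c
   12  ffgcaeeef$eegcfc  c
   13  fgcaeeef$eegcfcf  f
   14  gcaeeef$eegcfcff  f
   15  gcfcffgcaeeef$ee  e

fcggfae$eeeccffe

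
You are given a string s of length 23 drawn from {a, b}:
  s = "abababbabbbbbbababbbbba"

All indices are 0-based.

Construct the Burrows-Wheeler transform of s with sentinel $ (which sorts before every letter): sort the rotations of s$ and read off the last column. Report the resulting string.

ab$bbbbbbabaabbbabbbbaba

rank  rotation                  last
    0  $abababbabbbbbbababbbbba  a
    1  a$abababbabbbbbbababbbbb  b
    2  abababbabbbbbbababbbbba$  $
    3  ababbabbbbbbababbbbba$ab  b
    4  ababbbbba$abababbabbbbbb  b
    5  abbabbbbbbababbbbba$abab  b
    6  abbbbba$abababbabbbbbbab  b
    7  abbbbbbababbbbba$abababb  b
    8  ba$abababbabbbbbbababbbb  b
    9  bababbabbbbbbababbbbba$a  a
   10  bababbbbba$abababbabbbbb  b
   11  babbabbbbbbababbbbba$aba  a
   12  babbbbba$abababbabbbbbba  a
   13  babbbbbbababbbbba$ababab  b
   14  bba$abababbabbbbbbababbb  b
   15  bbababbbbba$abababbabbbb  b
   16  bbabbbbbbababbbbba$ababa  a
   17  bbba$abababbabbbbbbababb  b
   18  bbbababbbbba$abababbabbb  b
   19  bbbba$abababbabbbbbbabab  b
   20  bbbbababbbbba$abababbabb  b
   21  bbbbba$abababbabbbbbbaba  a
   22  bbbbbababbbbba$abababbab  b
   23  bbbbbbababbbbba$abababba  a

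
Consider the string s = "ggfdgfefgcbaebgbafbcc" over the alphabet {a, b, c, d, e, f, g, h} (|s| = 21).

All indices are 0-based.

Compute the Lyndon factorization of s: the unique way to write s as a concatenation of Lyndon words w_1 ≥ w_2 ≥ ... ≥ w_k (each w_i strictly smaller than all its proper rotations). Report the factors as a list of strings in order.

emit factor 1: 'g' (i=0, period=1)
emit factor 2: 'g' (i=1, period=1)
emit factor 3: 'f' (i=2, period=1)
emit factor 4: 'dgfefg' (i=3, period=6)
emit factor 5: 'c' (i=9, period=1)
emit factor 6: 'b' (i=10, period=1)
emit factor 7: 'aebgbafbcc' (i=11, period=10)

["g", "g", "f", "dgfefg", "c", "b", "aebgbafbcc"]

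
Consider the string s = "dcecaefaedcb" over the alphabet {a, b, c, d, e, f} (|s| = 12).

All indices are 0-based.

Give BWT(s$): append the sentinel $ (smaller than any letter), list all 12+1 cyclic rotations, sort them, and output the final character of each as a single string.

bfccedde$caae

rank  rotation       last
    0  $dcecaefaedcb  b
    1  aedcb$dcecaef  f
    2  aefaedcb$dcec  c
    3  b$dcecaefaedc  c
    4  caefaedcb$dce  e
    5  cb$dcecaefaed  d
    6  cecaefaedcb$d  d
    7  dcb$dcecaefae  e
    8  dcecaefaedcb$  $
    9  ecaefaedcb$dc  c
   10  edcb$dcecaefa  a
   11  efaedcb$dceca  a
   12  faedcb$dcecae  e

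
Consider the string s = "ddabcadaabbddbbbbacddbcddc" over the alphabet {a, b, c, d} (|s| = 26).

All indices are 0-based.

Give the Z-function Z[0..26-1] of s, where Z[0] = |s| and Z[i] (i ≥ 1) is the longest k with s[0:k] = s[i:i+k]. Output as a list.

[26, 1, 0, 0, 0, 0, 1, 0, 0, 0, 0, 2, 1, 0, 0, 0, 0, 0, 0, 2, 1, 0, 0, 2, 1, 0]

Z[0]=26
i=1: i≥r, start 0; Z[1]=1 grow→box=[1,2)
i=2: i≥r, start 0; Z[2]=0
i=3: i≥r, start 0; Z[3]=0
i=4: i≥r, start 0; Z[4]=0
i=5: i≥r, start 0; Z[5]=0
i=6: i≥r, start 0; Z[6]=1 grow→box=[6,7)
i=7: i≥r, start 0; Z[7]=0
i=8: i≥r, start 0; Z[8]=0
i=9: i≥r, start 0; Z[9]=0
i=10: i≥r, start 0; Z[10]=0
i=11: i≥r, start 0; Z[11]=2 grow→box=[11,13)
i=12: min(r-i=1, Z[1]=1)=1; Z[12]=1
i=13: i≥r, start 0; Z[13]=0
i=14: i≥r, start 0; Z[14]=0
i=15: i≥r, start 0; Z[15]=0
i=16: i≥r, start 0; Z[16]=0
i=17: i≥r, start 0; Z[17]=0
i=18: i≥r, start 0; Z[18]=0
i=19: i≥r, start 0; Z[19]=2 grow→box=[19,21)
i=20: min(r-i=1, Z[1]=1)=1; Z[20]=1
i=21: i≥r, start 0; Z[21]=0
i=22: i≥r, start 0; Z[22]=0
i=23: i≥r, start 0; Z[23]=2 grow→box=[23,25)
i=24: min(r-i=1, Z[1]=1)=1; Z[24]=1
i=25: i≥r, start 0; Z[25]=0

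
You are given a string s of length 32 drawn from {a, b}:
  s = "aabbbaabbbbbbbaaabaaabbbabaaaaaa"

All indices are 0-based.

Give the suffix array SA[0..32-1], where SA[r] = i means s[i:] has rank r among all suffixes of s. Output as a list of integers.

[31, 30, 29, 28, 27, 26, 14, 18, 15, 0, 19, 5, 24, 16, 1, 20, 6, 25, 13, 17, 4, 23, 12, 3, 22, 11, 2, 21, 10, 9, 8, 7]

rank | idx | suffix
   0 |  31 | a
   1 |  30 | aa
   2 |  29 | aaa
   3 |  28 | aaaa
   4 |  27 | aaaaa
   5 |  26 | aaaaaa
   6 |  14 | aaabaaabbbabaaaaaa
   7 |  18 | aaabbbabaaaaaa
   8 |  15 | aabaaabbbabaaaaaa
   9 |   0 | aabbbaabbbbbbbaaabaaabbbabaaaaaa
  10 |  19 | aabbbabaaaaaa
  11 |   5 | aabbbbbbbaaabaaabbbabaaaaaa
  12 |  24 | abaaaaaa
  13 |  16 | abaaabbbabaaaaaa
  14 |   1 | abbbaabbbbbbbaaabaaabbbabaaaaaa
  15 |  20 | abbbabaaaaaa
  16 |   6 | abbbbbbbaaabaaabbbabaaaaaa
  17 |  25 | baaaaaa
  18 |  13 | baaabaaabbbabaaaaaa
  19 |  17 | baaabbbabaaaaaa
  20 |   4 | baabbbbbbbaaabaaabbbabaaaaaa
  21 |  23 | babaaaaaa
  22 |  12 | bbaaabaaabbbabaaaaaa
  23 |   3 | bbaabbbbbbbaaabaaabbbabaaaaaa
  24 |  22 | bbabaaaaaa
  25 |  11 | bbbaaabaaabbbabaaaaaa
  26 |   2 | bbbaabbbbbbbaaabaaabbbabaaaaaa
  27 |  21 | bbbabaaaaaa
  28 |  10 | bbbbaaabaaabbbabaaaaaa
  29 |   9 | bbbbbaaabaaabbbabaaaaaa
  30 |   8 | bbbbbbaaabaaabbbabaaaaaa
  31 |   7 | bbbbbbbaaabaaabbbabaaaaaa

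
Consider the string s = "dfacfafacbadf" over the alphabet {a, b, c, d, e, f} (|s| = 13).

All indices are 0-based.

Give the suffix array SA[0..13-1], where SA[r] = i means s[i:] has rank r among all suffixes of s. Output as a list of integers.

[7, 2, 10, 5, 9, 8, 3, 11, 0, 12, 6, 1, 4]

rank→(start, suffix):
  0 → (7, 'acbadf')
  1 → (2, 'acfafacbadf')
  2 → (10, 'adf')
  3 → (5, 'afacbadf')
  4 → (9, 'badf')
  5 → (8, 'cbadf')
  6 → (3, 'cfafacbadf')
  7 → (11, 'df')
  8 → (0, 'dfacfafacbadf')
  9 → (12, 'f')
  10 → (6, 'facbadf')
  11 → (1, 'facfafacbadf')
  12 → (4, 'fafacbadf')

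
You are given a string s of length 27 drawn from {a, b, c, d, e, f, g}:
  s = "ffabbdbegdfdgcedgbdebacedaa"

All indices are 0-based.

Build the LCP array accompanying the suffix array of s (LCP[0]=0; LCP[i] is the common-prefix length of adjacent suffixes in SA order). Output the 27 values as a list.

[0, 1, 1, 1, 0, 1, 1, 2, 1, 0, 3, 0, 1, 1, 1, 1, 2, 0, 1, 2, 1, 0, 1, 1, 0, 1, 1]

sorted suffixes:
  #0 SA[0]=26  'a'
  #1 SA[1]=25  'aa'
  #2 SA[2]=2  'abbdbegdfdgcedgbdebacedaa'
  #3 SA[3]=21  'acedaa'
  #4 SA[4]=20  'bacedaa'
  #5 SA[5]=3  'bbdbegdfdgcedgbdebacedaa'
  #6 SA[6]=4  'bdbegdfdgcedgbdebacedaa'
  #7 SA[7]=17  'bdebacedaa'
  #8 SA[8]=6  'begdfdgcedgbdebacedaa'
  #9 SA[9]=22  'cedaa'
  #10 SA[10]=13  'cedgbdebacedaa'
  #11 SA[11]=24  'daa'
  #12 SA[12]=5  'dbegdfdgcedgbdebacedaa'
  #13 SA[13]=18  'debacedaa'
  #14 SA[14]=9  'dfdgcedgbdebacedaa'
  #15 SA[15]=15  'dgbdebacedaa'
  #16 SA[16]=11  'dgcedgbdebacedaa'
  #17 SA[17]=19  'ebacedaa'
  #18 SA[18]=23  'edaa'
  #19 SA[19]=14  'edgbdebacedaa'
  #20 SA[20]=7  'egdfdgcedgbdebacedaa'
  #21 SA[21]=1  'fabbdbegdfdgcedgbdebacedaa'
  #22 SA[22]=10  'fdgcedgbdebacedaa'
  #23 SA[23]=0  'ffabbdbegdfdgcedgbdebacedaa'
  #24 SA[24]=16  'gbdebacedaa'
  #25 SA[25]=12  'gcedgbdebacedaa'
  #26 SA[26]=8  'gdfdgcedgbdebacedaa'

SA = [26, 25, 2, 21, 20, 3, 4, 17, 6, 22, 13, 24, 5, 18, 9, 15, 11, 19, 23, 14, 7, 1, 10, 0, 16, 12, 8]
rank  pair      lcp
   1  s[26:],s[25:]  1  'a'
   2  s[25:],s[2:]  1  'a'
   3  s[2:],s[21:]  1  'a'
   4  s[21:],s[20:]  0  ''
   5  s[20:],s[3:]  1  'b'
   6  s[3:],s[4:]  1  'b'
   7  s[4:],s[17:]  2  'bd'
   8  s[17:],s[6:]  1  'b'
   9  s[6:],s[22:]  0  ''
  10  s[22:],s[13:]  3  'ced'
  11  s[13:],s[24:]  0  ''
  12  s[24:],s[5:]  1  'd'
  13  s[5:],s[18:]  1  'd'
  14  s[18:],s[9:]  1  'd'
  15  s[9:],s[15:]  1  'd'
  16  s[15:],s[11:]  2  'dg'
  17  s[11:],s[19:]  0  ''
  18  s[19:],s[23:]  1  'e'
  19  s[23:],s[14:]  2  'ed'
  20  s[14:],s[7:]  1  'e'
  21  s[7:],s[1:]  0  ''
  22  s[1:],s[10:]  1  'f'
  23  s[10:],s[0:]  1  'f'
  24  s[0:],s[16:]  0  ''
  25  s[16:],s[12:]  1  'g'
  26  s[12:],s[8:]  1  'g'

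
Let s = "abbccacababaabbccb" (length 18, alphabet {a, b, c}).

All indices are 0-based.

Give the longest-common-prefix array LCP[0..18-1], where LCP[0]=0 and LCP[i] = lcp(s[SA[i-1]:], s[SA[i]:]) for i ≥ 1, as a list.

[0, 1, 3, 2, 5, 1, 0, 1, 2, 1, 4, 1, 3, 0, 2, 1, 1, 2]

rank→(start, suffix):
  0 → (11, 'aabbccb')
  1 → (9, 'abaabbccb')
  2 → (7, 'ababaabbccb')
  3 → (0, 'abbccacababaabbccb')
  4 → (12, 'abbccb')
  5 → (5, 'acababaabbccb')
  6 → (17, 'b')
  7 → (10, 'baabbccb')
  8 → (8, 'babaabbccb')
  9 → (1, 'bbccacababaabbccb')
  10 → (13, 'bbccb')
  11 → (2, 'bccacababaabbccb')
  12 → (14, 'bccb')
  13 → (6, 'cababaabbccb')
  14 → (4, 'cacababaabbccb')
  15 → (16, 'cb')
  16 → (3, 'ccacababaabbccb')
  17 → (15, 'ccb')

SA = [11, 9, 7, 0, 12, 5, 17, 10, 8, 1, 13, 2, 14, 6, 4, 16, 3, 15]
[i] adj suffixes → lcp
  [1] 11/9 → 1 ('a')
  [2] 9/7 → 3 ('aba')
  [3] 7/0 → 2 ('ab')
  [4] 0/12 → 5 ('abbcc')
  [5] 12/5 → 1 ('a')
  [6] 5/17 → 0 ('')
  [7] 17/10 → 1 ('b')
  [8] 10/8 → 2 ('ba')
  [9] 8/1 → 1 ('b')
  [10] 1/13 → 4 ('bbcc')
  [11] 13/2 → 1 ('b')
  [12] 2/14 → 3 ('bcc')
  [13] 14/6 → 0 ('')
  [14] 6/4 → 2 ('ca')
  [15] 4/16 → 1 ('c')
  [16] 16/3 → 1 ('c')
  [17] 3/15 → 2 ('cc')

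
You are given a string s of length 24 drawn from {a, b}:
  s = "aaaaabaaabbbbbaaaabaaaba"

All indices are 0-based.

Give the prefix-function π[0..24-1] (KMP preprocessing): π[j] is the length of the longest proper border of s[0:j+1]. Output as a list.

π[0] = 0
j=1 s[j]='a': π[1]=1 (border 'a')
j=2 s[j]='a': π[2]=2 (border 'aa')
j=3 s[j]='a': π[3]=3 (border 'aaa')
j=4 s[j]='a': π[4]=4 (border 'aaaa')
j=5 s[j]='b': k: 4→3→2→1→0; π[5]=0 (border '')
j=6 s[j]='a': π[6]=1 (border 'a')
j=7 s[j]='a': π[7]=2 (border 'aa')
j=8 s[j]='a': π[8]=3 (border 'aaa')
j=9 s[j]='b': k: 3→2→1→0; π[9]=0 (border '')
j=10 s[j]='b': π[10]=0 (border '')
j=11 s[j]='b': π[11]=0 (border '')
j=12 s[j]='b': π[12]=0 (border '')
j=13 s[j]='b': π[13]=0 (border '')
j=14 s[j]='a': π[14]=1 (border 'a')
j=15 s[j]='a': π[15]=2 (border 'aa')
j=16 s[j]='a': π[16]=3 (border 'aaa')
j=17 s[j]='a': π[17]=4 (border 'aaaa')
j=18 s[j]='b': k: 4→3→2→1→0; π[18]=0 (border '')
j=19 s[j]='a': π[19]=1 (border 'a')
j=20 s[j]='a': π[20]=2 (border 'aa')
j=21 s[j]='a': π[21]=3 (border 'aaa')
j=22 s[j]='b': k: 3→2→1→0; π[22]=0 (border '')
j=23 s[j]='a': π[23]=1 (border 'a')

[0, 1, 2, 3, 4, 0, 1, 2, 3, 0, 0, 0, 0, 0, 1, 2, 3, 4, 0, 1, 2, 3, 0, 1]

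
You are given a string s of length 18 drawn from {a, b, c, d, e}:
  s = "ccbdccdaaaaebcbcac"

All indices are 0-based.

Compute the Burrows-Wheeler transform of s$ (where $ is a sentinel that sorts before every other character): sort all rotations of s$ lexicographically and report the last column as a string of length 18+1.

rank  rotation             last
    0  $ccbdccdaaaaebcbcac  c
    1  aaaaebcbcac$ccbdccd  d
    2  aaaebcbcac$ccbdccda  a
    3  aaebcbcac$ccbdccdaa  a
    4  ac$ccbdccdaaaaebcbc  c
    5  aebcbcac$ccbdccdaaa  a
    6  bcac$ccbdccdaaaaebc  c
    7  bcbcac$ccbdccdaaaae  e
    8  bdccdaaaaebcbcac$cc  c
    9  c$ccbdccdaaaaebcbca  a
   10  cac$ccbdccdaaaaebcb  b
   11  cbcac$ccbdccdaaaaeb  b
   12  cbdccdaaaaebcbcac$c  c
   13  ccbdccdaaaaebcbcac$  $
   14  ccdaaaaebcbcac$ccbd  d
   15  cdaaaaebcbcac$ccbdc  c
   16  daaaaebcbcac$ccbdcc  c
   17  dccdaaaaebcbcac$ccb  b
   18  ebcbcac$ccbdccdaaaa  a

cdaacacecabbc$dccba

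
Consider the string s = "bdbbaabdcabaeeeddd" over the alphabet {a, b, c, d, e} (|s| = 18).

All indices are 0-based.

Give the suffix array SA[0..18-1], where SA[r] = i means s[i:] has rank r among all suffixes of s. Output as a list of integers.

[4, 9, 5, 11, 3, 10, 2, 0, 6, 8, 17, 1, 7, 16, 15, 14, 13, 12]

sorted suffixes:
  #0 SA[0]=4  'aabdcabaeeeddd'
  #1 SA[1]=9  'abaeeeddd'
  #2 SA[2]=5  'abdcabaeeeddd'
  #3 SA[3]=11  'aeeeddd'
  #4 SA[4]=3  'baabdcabaeeeddd'
  #5 SA[5]=10  'baeeeddd'
  #6 SA[6]=2  'bbaabdcabaeeeddd'
  #7 SA[7]=0  'bdbbaabdcabaeeeddd'
  #8 SA[8]=6  'bdcabaeeeddd'
  #9 SA[9]=8  'cabaeeeddd'
  #10 SA[10]=17  'd'
  #11 SA[11]=1  'dbbaabdcabaeeeddd'
  #12 SA[12]=7  'dcabaeeeddd'
  #13 SA[13]=16  'dd'
  #14 SA[14]=15  'ddd'
  #15 SA[15]=14  'eddd'
  #16 SA[16]=13  'eeddd'
  #17 SA[17]=12  'eeeddd'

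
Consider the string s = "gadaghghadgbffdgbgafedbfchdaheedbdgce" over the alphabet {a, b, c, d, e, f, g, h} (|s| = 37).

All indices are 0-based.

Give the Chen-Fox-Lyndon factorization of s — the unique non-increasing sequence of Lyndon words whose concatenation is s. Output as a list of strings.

["g", "adaghghadgbffdgbgafedbfchdaheedbdgce"]

emit factor 1: 'g' (i=0, period=1)
emit factor 2: 'adaghghadgbffdgbgafedbfchdaheedbdgce' (i=1, period=36)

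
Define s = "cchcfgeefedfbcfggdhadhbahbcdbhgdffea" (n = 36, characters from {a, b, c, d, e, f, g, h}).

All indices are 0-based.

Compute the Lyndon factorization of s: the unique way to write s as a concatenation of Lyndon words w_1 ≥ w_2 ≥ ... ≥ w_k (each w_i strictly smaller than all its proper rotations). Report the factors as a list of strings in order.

["cchcfgeefedf", "bcfggdh", "adhbahbcdbhgdffe", "a"]

emit factor 1: 'cchcfgeefedf' (i=0, period=12)
emit factor 2: 'bcfggdh' (i=12, period=7)
emit factor 3: 'adhbahbcdbhgdffe' (i=19, period=16)
emit factor 4: 'a' (i=35, period=1)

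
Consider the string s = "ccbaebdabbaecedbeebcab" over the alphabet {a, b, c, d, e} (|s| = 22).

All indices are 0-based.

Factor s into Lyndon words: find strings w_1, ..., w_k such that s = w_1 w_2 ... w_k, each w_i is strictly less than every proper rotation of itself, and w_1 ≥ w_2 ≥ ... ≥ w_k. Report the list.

["c", "c", "b", "aebd", "abbaecedbeebc", "ab"]

emit factor 1: 'c' (i=0, period=1)
emit factor 2: 'c' (i=1, period=1)
emit factor 3: 'b' (i=2, period=1)
emit factor 4: 'aebd' (i=3, period=4)
emit factor 5: 'abbaecedbeebc' (i=7, period=13)
emit factor 6: 'ab' (i=20, period=2)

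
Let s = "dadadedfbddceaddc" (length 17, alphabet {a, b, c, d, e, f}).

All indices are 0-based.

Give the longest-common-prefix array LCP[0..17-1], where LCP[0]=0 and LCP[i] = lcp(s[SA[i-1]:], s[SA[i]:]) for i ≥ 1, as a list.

rank | idx | suffix
   0 |   1 | adadedfbddceaddc
   1 |  13 | addc
   2 |   3 | adedfbddceaddc
   3 |   8 | bddceaddc
   4 |  16 | c
   5 |  11 | ceaddc
   6 |   0 | dadadedfbddceaddc
   7 |   2 | dadedfbddceaddc
   8 |  15 | dc
   9 |  10 | dceaddc
  10 |  14 | ddc
  11 |   9 | ddceaddc
  12 |   4 | dedfbddceaddc
  13 |   6 | dfbddceaddc
  14 |  12 | eaddc
  15 |   5 | edfbddceaddc
  16 |   7 | fbddceaddc

SA = [1, 13, 3, 8, 16, 11, 0, 2, 15, 10, 14, 9, 4, 6, 12, 5, 7]
[i] adj suffixes → lcp
  [1] 1/13 → 2 ('ad')
  [2] 13/3 → 2 ('ad')
  [3] 3/8 → 0 ('')
  [4] 8/16 → 0 ('')
  [5] 16/11 → 1 ('c')
  [6] 11/0 → 0 ('')
  [7] 0/2 → 3 ('dad')
  [8] 2/15 → 1 ('d')
  [9] 15/10 → 2 ('dc')
  [10] 10/14 → 1 ('d')
  [11] 14/9 → 3 ('ddc')
  [12] 9/4 → 1 ('d')
  [13] 4/6 → 1 ('d')
  [14] 6/12 → 0 ('')
  [15] 12/5 → 1 ('e')
  [16] 5/7 → 0 ('')

[0, 2, 2, 0, 0, 1, 0, 3, 1, 2, 1, 3, 1, 1, 0, 1, 0]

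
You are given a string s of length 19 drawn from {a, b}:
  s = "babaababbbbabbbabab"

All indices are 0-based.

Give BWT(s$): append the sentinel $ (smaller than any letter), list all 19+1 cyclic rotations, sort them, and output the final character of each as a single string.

rank  rotation              last
    0  $babaababbbbabbbabab  b
    1  aababbbbabbbabab$bab  b
    2  ab$babaababbbbabbbab  b
    3  abaababbbbabbbabab$b  b
    4  abab$babaababbbbabbb  b
    5  ababbbbabbbabab$baba  a
    6  abbbabab$babaababbbb  b
    7  abbbbabbbabab$babaab  b
    8  b$babaababbbbabbbaba  a
    9  baababbbbabbbabab$ba  a
   10  bab$babaababbbbabbba  a
   11  babaababbbbabbbabab$  $
   12  babab$babaababbbbabb  b
   13  babbbabab$babaababbb  b
   14  babbbbabbbabab$babaa  a
   15  bbabab$babaababbbbab  b
   16  bbabbbabab$babaababb  b
   17  bbbabab$babaababbbba  a
   18  bbbabbbabab$babaabab  b
   19  bbbbabbbabab$babaaba  a

bbbbbabbaaa$bbabbaba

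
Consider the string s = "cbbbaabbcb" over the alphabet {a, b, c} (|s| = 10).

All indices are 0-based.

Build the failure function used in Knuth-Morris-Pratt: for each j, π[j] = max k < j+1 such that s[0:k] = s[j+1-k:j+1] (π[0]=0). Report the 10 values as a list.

[0, 0, 0, 0, 0, 0, 0, 0, 1, 2]

π[0] = 0
j=1 s[j]='b': π[1]=0 (border '')
j=2 s[j]='b': π[2]=0 (border '')
j=3 s[j]='b': π[3]=0 (border '')
j=4 s[j]='a': π[4]=0 (border '')
j=5 s[j]='a': π[5]=0 (border '')
j=6 s[j]='b': π[6]=0 (border '')
j=7 s[j]='b': π[7]=0 (border '')
j=8 s[j]='c': π[8]=1 (border 'c')
j=9 s[j]='b': π[9]=2 (border 'cb')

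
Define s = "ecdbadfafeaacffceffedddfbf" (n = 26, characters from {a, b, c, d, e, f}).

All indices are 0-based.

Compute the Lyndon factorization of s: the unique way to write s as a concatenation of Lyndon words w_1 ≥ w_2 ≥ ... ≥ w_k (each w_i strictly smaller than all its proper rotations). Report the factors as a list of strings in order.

emit factor 1: 'e' (i=0, period=1)
emit factor 2: 'cd' (i=1, period=2)
emit factor 3: 'b' (i=3, period=1)
emit factor 4: 'adfafe' (i=4, period=6)
emit factor 5: 'aacffceffedddfbf' (i=10, period=16)

["e", "cd", "b", "adfafe", "aacffceffedddfbf"]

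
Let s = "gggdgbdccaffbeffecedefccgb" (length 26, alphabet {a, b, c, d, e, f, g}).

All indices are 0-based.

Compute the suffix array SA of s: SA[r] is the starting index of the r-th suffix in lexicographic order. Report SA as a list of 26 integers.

rank | idx | suffix
   0 |   9 | affbeffecedefccgb
   1 |  25 | b
   2 |   5 | bdccaffbeffecedefccgb
   3 |  12 | beffecedefccgb
   4 |   8 | caffbeffecedefccgb
   5 |   7 | ccaffbeffecedefccgb
   6 |  22 | ccgb
   7 |  17 | cedefccgb
   8 |  23 | cgb
   9 |   6 | dccaffbeffecedefccgb
  10 |  19 | defccgb
  11 |   3 | dgbdccaffbeffecedefccgb
  12 |  16 | ecedefccgb
  13 |  18 | edefccgb
  14 |  20 | efccgb
  15 |  13 | effecedefccgb
  16 |  11 | fbeffecedefccgb
  17 |  21 | fccgb
  18 |  15 | fecedefccgb
  19 |  10 | ffbeffecedefccgb
  20 |  14 | ffecedefccgb
  21 |  24 | gb
  22 |   4 | gbdccaffbeffecedefccgb
  23 |   2 | gdgbdccaffbeffecedefccgb
  24 |   1 | ggdgbdccaffbeffecedefccgb
  25 |   0 | gggdgbdccaffbeffecedefccgb

[9, 25, 5, 12, 8, 7, 22, 17, 23, 6, 19, 3, 16, 18, 20, 13, 11, 21, 15, 10, 14, 24, 4, 2, 1, 0]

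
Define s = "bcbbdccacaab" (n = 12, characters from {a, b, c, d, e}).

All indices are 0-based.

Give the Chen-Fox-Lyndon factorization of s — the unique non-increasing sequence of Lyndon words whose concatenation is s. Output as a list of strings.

["bc", "bbdcc", "ac", "aab"]

emit factor 1: 'bc' (i=0, period=2)
emit factor 2: 'bbdcc' (i=2, period=5)
emit factor 3: 'ac' (i=7, period=2)
emit factor 4: 'aab' (i=9, period=3)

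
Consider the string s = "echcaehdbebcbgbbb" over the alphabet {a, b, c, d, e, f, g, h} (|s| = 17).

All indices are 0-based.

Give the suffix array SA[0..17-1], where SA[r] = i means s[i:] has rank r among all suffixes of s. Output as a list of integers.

rank | idx | suffix
   0 |   4 | aehdbebcbgbbb
   1 |  16 | b
   2 |  15 | bb
   3 |  14 | bbb
   4 |  10 | bcbgbbb
   5 |   8 | bebcbgbbb
   6 |  12 | bgbbb
   7 |   3 | caehdbebcbgbbb
   8 |  11 | cbgbbb
   9 |   1 | chcaehdbebcbgbbb
  10 |   7 | dbebcbgbbb
  11 |   9 | ebcbgbbb
  12 |   0 | echcaehdbebcbgbbb
  13 |   5 | ehdbebcbgbbb
  14 |  13 | gbbb
  15 |   2 | hcaehdbebcbgbbb
  16 |   6 | hdbebcbgbbb

[4, 16, 15, 14, 10, 8, 12, 3, 11, 1, 7, 9, 0, 5, 13, 2, 6]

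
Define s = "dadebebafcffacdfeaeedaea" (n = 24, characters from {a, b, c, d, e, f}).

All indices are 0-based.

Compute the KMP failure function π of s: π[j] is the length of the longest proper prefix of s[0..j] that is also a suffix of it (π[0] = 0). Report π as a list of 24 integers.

[0, 0, 1, 0, 0, 0, 0, 0, 0, 0, 0, 0, 0, 0, 1, 0, 0, 0, 0, 0, 1, 2, 0, 0]

π[0] = 0
j=1 s[j]='a': π[1]=0 (border '')
j=2 s[j]='d': π[2]=1 (border 'd')
j=3 s[j]='e': k: 1→0; π[3]=0 (border '')
j=4 s[j]='b': π[4]=0 (border '')
j=5 s[j]='e': π[5]=0 (border '')
j=6 s[j]='b': π[6]=0 (border '')
j=7 s[j]='a': π[7]=0 (border '')
j=8 s[j]='f': π[8]=0 (border '')
j=9 s[j]='c': π[9]=0 (border '')
j=10 s[j]='f': π[10]=0 (border '')
j=11 s[j]='f': π[11]=0 (border '')
j=12 s[j]='a': π[12]=0 (border '')
j=13 s[j]='c': π[13]=0 (border '')
j=14 s[j]='d': π[14]=1 (border 'd')
j=15 s[j]='f': k: 1→0; π[15]=0 (border '')
j=16 s[j]='e': π[16]=0 (border '')
j=17 s[j]='a': π[17]=0 (border '')
j=18 s[j]='e': π[18]=0 (border '')
j=19 s[j]='e': π[19]=0 (border '')
j=20 s[j]='d': π[20]=1 (border 'd')
j=21 s[j]='a': π[21]=2 (border 'da')
j=22 s[j]='e': k: 2→0; π[22]=0 (border '')
j=23 s[j]='a': π[23]=0 (border '')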